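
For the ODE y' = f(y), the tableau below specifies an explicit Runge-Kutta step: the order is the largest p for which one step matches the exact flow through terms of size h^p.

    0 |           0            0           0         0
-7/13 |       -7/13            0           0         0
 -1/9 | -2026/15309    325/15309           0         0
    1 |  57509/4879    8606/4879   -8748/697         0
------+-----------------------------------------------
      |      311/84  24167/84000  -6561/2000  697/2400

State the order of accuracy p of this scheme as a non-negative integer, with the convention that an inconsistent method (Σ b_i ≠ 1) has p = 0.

b = (311/84, 24167/84000, -6561/2000, 697/2400)
c = (0, -7/13, -1/9, 1)
Ac = (0, 0, -25/2187, 310/697)
Σ b_i: 311/84·1 + 24167/84000·1 + (-6561/2000)·1 + 697/2400·1 = 1 ✓
b·c: 24167/84000·(-7/13) + (-6561/2000)·(-1/9) + 697/2400·1 = 1/2 ✓
b·c²: 24167/84000·49/169 + (-6561/2000)·1/81 + 697/2400·1 = 1/3 ✓
b·Ac: (-6561/2000)·(-25/2187) + 697/2400·310/697 = 1/6 ✓
b·c³: 24167/84000·(-343/2197) + (-6561/2000)·(-1/729) + 697/2400·1 = 1/4 ✓
b·(c∘Ac): (-6561/2000)·25/19683 + 697/2400·310/697 = 1/8 ✓
b·Ac²: (-6561/2000)·175/28431 + 697/2400·190/533 = 1/12 ✓
b·A²c: 697/2400·100/697 = 1/24 ✓; 4 stages ⇒ order 4.

4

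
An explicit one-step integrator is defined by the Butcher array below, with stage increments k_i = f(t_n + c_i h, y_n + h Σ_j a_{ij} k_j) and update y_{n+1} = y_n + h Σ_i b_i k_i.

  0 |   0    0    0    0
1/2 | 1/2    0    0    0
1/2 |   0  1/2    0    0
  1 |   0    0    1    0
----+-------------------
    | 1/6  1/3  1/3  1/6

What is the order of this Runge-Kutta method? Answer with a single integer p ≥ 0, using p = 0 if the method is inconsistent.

4

b = (1/6, 1/3, 1/3, 1/6)
c = (0, 1/2, 1/2, 1)
Ac = (0, 0, 1/4, 1/2)
Σ b_i: 1/6·1 + 1/3·1 + 1/3·1 + 1/6·1 = 1 ✓
b·c: 1/3·1/2 + 1/3·1/2 + 1/6·1 = 1/2 ✓
b·c²: 1/3·1/4 + 1/3·1/4 + 1/6·1 = 1/3 ✓
b·Ac: 1/3·1/4 + 1/6·1/2 = 1/6 ✓
b·c³: 1/3·1/8 + 1/3·1/8 + 1/6·1 = 1/4 ✓
b·(c∘Ac): 1/3·1/8 + 1/6·1/2 = 1/8 ✓
b·Ac²: 1/3·1/8 + 1/6·1/4 = 1/12 ✓
b·A²c: 1/6·1/4 = 1/24 ✓; 4 stages ⇒ order 4.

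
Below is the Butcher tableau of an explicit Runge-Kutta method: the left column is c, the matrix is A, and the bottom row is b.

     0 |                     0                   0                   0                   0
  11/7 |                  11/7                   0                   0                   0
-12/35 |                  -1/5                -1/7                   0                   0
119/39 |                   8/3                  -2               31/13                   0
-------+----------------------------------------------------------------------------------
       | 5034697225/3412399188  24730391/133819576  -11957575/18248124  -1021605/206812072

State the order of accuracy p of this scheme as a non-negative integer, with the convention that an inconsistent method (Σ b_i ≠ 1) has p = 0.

3

b = (5034697225/3412399188, 24730391/133819576, -11957575/18248124, -1021605/206812072)
c = (0, 11/7, -12/35, 119/39)
Ac = (0, 0, -11/49, -1802/455)
Σ b_i: 5034697225/3412399188·1 + 24730391/133819576·1 + (-11957575/18248124)·1 + (-1021605/206812072)·1 = 1 ✓
b·c: 24730391/133819576·11/7 + (-11957575/18248124)·(-12/35) + (-1021605/206812072)·119/39 = 1/2 ✓
b·c²: 24730391/133819576·121/49 + (-11957575/18248124)·144/1225 + (-1021605/206812072)·14161/1521 = 1/3 ✓
b·Ac: (-11957575/18248124)·(-11/49) + (-1021605/206812072)·(-1802/455) = 1/6 ✓
b·c³: 24730391/133819576·1331/343 + (-11957575/18248124)·(-1728/42875) + (-1021605/206812072)·1685159/59319 = 4045199633/6706185570 ≠ 1/4 ⇒ order 3.
b·(c∘Ac): (-11957575/18248124)·132/1715 + (-1021605/206812072)·(-30634/2535) = 2759667/298052692 ≠ 1/8
b·Ac²: (-11957575/18248124)·(-121/343) + (-1021605/206812072)·(-1514/325) = 4829516542/19000859115 ≠ 1/12
b·A²c: (-1021605/206812072)·(-341/637) = 26797485/10133791528 ≠ 1/24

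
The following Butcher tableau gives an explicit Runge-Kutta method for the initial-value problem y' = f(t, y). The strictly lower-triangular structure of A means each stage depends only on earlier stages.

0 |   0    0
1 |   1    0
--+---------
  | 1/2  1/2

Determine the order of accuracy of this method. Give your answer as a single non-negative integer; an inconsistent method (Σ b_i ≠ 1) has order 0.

2

b = (1/2, 1/2)
c = (0, 1)
Σ b_i: 1/2·1 + 1/2·1 = 1 ✓
b·c: 1/2·1 = 1/2 ✓; 2 stages ⇒ order 2.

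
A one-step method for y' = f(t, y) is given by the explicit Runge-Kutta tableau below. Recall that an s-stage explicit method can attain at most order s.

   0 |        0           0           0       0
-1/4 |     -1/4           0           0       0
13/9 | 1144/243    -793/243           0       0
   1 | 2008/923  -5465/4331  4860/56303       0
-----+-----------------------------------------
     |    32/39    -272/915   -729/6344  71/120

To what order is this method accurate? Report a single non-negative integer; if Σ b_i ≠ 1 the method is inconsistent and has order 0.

4

b = (32/39, -272/915, -729/6344, 71/120)
c = (0, -1/4, 13/9, 1)
Ac = (0, 0, 793/972, 125/284)
Σ b_i: 32/39·1 + (-272/915)·1 + (-729/6344)·1 + 71/120·1 = 1 ✓
b·c: (-272/915)·(-1/4) + (-729/6344)·13/9 + 71/120·1 = 1/2 ✓
b·c²: (-272/915)·1/16 + (-729/6344)·169/81 + 71/120·1 = 1/3 ✓
b·Ac: (-729/6344)·793/972 + 71/120·125/284 = 1/6 ✓
b·c³: (-272/915)·(-1/64) + (-729/6344)·2197/729 + 71/120·1 = 1/4 ✓
b·(c∘Ac): (-729/6344)·10309/8748 + 71/120·125/284 = 1/8 ✓
b·Ac²: (-729/6344)·(-793/3888) + 71/120·115/1136 = 1/12 ✓
b·A²c: 71/120·5/71 = 1/24 ✓; 4 stages ⇒ order 4.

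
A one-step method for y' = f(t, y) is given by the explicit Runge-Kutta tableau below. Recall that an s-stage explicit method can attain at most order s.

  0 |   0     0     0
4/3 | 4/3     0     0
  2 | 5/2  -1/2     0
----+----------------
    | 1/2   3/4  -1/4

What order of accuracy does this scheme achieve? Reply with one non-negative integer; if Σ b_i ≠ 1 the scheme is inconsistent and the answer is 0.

b = (1/2, 3/4, -1/4)
c = (0, 4/3, 2)
Ac = (0, 0, -2/3)
Σ b_i: 1/2·1 + 3/4·1 + (-1/4)·1 = 1 ✓
b·c: 3/4·4/3 + (-1/4)·2 = 1/2 ✓
b·c²: 3/4·16/9 + (-1/4)·4 = 1/3 ✓
b·Ac: (-1/4)·(-2/3) = 1/6 ✓; 3 stages ⇒ order 3.

3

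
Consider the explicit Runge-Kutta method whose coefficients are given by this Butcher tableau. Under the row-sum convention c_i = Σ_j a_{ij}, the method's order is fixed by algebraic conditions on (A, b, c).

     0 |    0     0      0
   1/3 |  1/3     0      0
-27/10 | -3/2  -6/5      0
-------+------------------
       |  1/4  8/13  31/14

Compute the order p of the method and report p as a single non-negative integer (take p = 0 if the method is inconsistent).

b = (1/4, 8/13, 31/14)
c = (0, 1/3, -27/10)
Ac = (0, 0, -2/5)
Σ b_i: 1/4·1 + 8/13·1 + 31/14·1 = 1121/364 ≠ 1 ⇒ order 0.

0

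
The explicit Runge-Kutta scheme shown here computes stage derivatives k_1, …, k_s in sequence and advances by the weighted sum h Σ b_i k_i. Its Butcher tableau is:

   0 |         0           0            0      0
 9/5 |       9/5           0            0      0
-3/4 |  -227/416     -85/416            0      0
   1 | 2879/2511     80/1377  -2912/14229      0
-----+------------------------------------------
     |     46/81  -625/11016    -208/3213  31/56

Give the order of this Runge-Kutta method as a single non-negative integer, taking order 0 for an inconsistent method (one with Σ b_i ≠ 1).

4

b = (46/81, -625/11016, -208/3213, 31/56)
c = (0, 9/5, -3/4, 1)
Ac = (0, 0, -153/416, 8/31)
Σ b_i: 46/81·1 + (-625/11016)·1 + (-208/3213)·1 + 31/56·1 = 1 ✓
b·c: (-625/11016)·9/5 + (-208/3213)·(-3/4) + 31/56·1 = 1/2 ✓
b·c²: (-625/11016)·81/25 + (-208/3213)·9/16 + 31/56·1 = 1/3 ✓
b·Ac: (-208/3213)·(-153/416) + 31/56·8/31 = 1/6 ✓
b·c³: (-625/11016)·729/125 + (-208/3213)·(-27/64) + 31/56·1 = 1/4 ✓
b·(c∘Ac): (-208/3213)·459/1664 + 31/56·8/31 = 1/8 ✓
b·Ac²: (-208/3213)·(-1377/2080) + 31/56·34/465 = 1/12 ✓
b·A²c: 31/56·7/93 = 1/24 ✓; 4 stages ⇒ order 4.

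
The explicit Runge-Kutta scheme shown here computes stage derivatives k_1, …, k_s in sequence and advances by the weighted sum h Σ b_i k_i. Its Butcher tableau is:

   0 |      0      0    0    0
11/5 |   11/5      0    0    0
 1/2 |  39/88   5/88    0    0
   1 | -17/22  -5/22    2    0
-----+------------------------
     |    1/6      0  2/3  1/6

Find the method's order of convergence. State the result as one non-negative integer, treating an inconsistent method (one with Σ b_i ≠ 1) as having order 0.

4

b = (1/6, 0, 2/3, 1/6)
c = (0, 11/5, 1/2, 1)
Ac = (0, 0, 1/8, 1/2)
Σ b_i: 1/6·1 + 2/3·1 + 1/6·1 = 1 ✓
b·c: 2/3·1/2 + 1/6·1 = 1/2 ✓
b·c²: 2/3·1/4 + 1/6·1 = 1/3 ✓
b·Ac: 2/3·1/8 + 1/6·1/2 = 1/6 ✓
b·c³: 2/3·1/8 + 1/6·1 = 1/4 ✓
b·(c∘Ac): 2/3·1/16 + 1/6·1/2 = 1/8 ✓
b·Ac²: 2/3·11/40 + 1/6·(-3/5) = 1/12 ✓
b·A²c: 1/6·1/4 = 1/24 ✓; 4 stages ⇒ order 4.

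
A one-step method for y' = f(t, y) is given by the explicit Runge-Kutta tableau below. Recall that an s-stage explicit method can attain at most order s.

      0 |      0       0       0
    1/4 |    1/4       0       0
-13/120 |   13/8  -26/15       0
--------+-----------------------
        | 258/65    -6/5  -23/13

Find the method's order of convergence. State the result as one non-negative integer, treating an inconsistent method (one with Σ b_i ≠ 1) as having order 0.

b = (258/65, -6/5, -23/13)
c = (0, 1/4, -13/120)
Ac = (0, 0, -13/30)
Σ b_i: 258/65·1 + (-6/5)·1 + (-23/13)·1 = 1 ✓
b·c: (-6/5)·1/4 + (-23/13)·(-13/120) = -13/120 ≠ 1/2 ⇒ order 1.

1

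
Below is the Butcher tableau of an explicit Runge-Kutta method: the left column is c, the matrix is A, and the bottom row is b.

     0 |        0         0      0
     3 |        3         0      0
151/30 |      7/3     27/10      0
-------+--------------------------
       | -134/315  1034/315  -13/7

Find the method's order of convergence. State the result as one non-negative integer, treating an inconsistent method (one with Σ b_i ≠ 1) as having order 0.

b = (-134/315, 1034/315, -13/7)
c = (0, 3, 151/30)
Ac = (0, 0, 81/10)
Σ b_i: (-134/315)·1 + 1034/315·1 + (-13/7)·1 = 1 ✓
b·c: 1034/315·3 + (-13/7)·151/30 = 1/2 ✓
b·c²: 1034/315·9 + (-13/7)·22801/900 = -110293/6300 ≠ 1/3 ⇒ order 2.
b·Ac: (-13/7)·81/10 = -1053/70 ≠ 1/6

2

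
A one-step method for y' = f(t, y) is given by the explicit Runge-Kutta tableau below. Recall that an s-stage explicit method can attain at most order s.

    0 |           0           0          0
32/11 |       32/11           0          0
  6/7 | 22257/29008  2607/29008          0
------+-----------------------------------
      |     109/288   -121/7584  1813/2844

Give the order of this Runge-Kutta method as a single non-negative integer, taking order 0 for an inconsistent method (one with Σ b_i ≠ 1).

3

b = (109/288, -121/7584, 1813/2844)
c = (0, 32/11, 6/7)
Ac = (0, 0, 474/1813)
Σ b_i: 109/288·1 + (-121/7584)·1 + 1813/2844·1 = 1 ✓
b·c: (-121/7584)·32/11 + 1813/2844·6/7 = 1/2 ✓
b·c²: (-121/7584)·1024/121 + 1813/2844·36/49 = 1/3 ✓
b·Ac: 1813/2844·474/1813 = 1/6 ✓; 3 stages ⇒ order 3.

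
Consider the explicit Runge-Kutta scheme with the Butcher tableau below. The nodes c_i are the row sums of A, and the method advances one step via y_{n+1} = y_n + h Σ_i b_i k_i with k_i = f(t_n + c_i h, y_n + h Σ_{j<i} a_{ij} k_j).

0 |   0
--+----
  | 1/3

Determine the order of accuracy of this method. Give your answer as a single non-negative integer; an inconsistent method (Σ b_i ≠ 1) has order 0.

0

b = (1/3)
c = (0)
Σ b_i: 1/3·1 = 1/3 ≠ 1 ⇒ order 0.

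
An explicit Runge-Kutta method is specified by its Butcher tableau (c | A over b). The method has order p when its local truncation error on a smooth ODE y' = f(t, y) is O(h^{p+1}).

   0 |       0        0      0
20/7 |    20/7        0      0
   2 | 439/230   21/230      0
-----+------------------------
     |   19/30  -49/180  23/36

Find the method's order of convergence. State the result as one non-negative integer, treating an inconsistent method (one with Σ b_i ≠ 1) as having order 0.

b = (19/30, -49/180, 23/36)
c = (0, 20/7, 2)
Ac = (0, 0, 6/23)
Σ b_i: 19/30·1 + (-49/180)·1 + 23/36·1 = 1 ✓
b·c: (-49/180)·20/7 + 23/36·2 = 1/2 ✓
b·c²: (-49/180)·400/49 + 23/36·4 = 1/3 ✓
b·Ac: 23/36·6/23 = 1/6 ✓; 3 stages ⇒ order 3.

3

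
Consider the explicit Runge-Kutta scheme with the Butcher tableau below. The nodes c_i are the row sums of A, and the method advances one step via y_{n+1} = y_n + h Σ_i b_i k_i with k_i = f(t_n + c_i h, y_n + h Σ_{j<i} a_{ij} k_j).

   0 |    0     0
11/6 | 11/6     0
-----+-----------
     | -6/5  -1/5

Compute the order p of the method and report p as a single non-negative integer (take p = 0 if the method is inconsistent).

b = (-6/5, -1/5)
c = (0, 11/6)
Σ b_i: (-6/5)·1 + (-1/5)·1 = -7/5 ≠ 1 ⇒ order 0.

0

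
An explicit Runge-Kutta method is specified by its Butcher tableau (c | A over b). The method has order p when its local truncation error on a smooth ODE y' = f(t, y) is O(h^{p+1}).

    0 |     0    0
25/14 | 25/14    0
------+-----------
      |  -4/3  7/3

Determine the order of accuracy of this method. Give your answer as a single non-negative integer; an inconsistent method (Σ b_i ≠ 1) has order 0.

1

b = (-4/3, 7/3)
c = (0, 25/14)
Σ b_i: (-4/3)·1 + 7/3·1 = 1 ✓
b·c: 7/3·25/14 = 25/6 ≠ 1/2 ⇒ order 1.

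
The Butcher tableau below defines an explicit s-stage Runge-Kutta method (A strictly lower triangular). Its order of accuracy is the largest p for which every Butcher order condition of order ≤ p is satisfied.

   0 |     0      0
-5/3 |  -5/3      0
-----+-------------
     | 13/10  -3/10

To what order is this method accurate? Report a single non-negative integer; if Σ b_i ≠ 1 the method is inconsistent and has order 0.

b = (13/10, -3/10)
c = (0, -5/3)
Σ b_i: 13/10·1 + (-3/10)·1 = 1 ✓
b·c: (-3/10)·(-5/3) = 1/2 ✓; 2 stages ⇒ order 2.

2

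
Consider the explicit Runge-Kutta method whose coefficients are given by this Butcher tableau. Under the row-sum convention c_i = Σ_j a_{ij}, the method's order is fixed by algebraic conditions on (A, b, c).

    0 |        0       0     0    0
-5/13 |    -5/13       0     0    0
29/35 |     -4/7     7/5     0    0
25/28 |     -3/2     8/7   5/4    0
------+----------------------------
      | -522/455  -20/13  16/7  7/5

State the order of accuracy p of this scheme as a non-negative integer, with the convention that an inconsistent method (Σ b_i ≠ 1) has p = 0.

1

b = (-522/455, -20/13, 16/7, 7/5)
c = (0, -5/13, 29/35, 25/28)
Ac = (0, 0, -7/13, 31/52)
Σ b_i: (-522/455)·1 + (-20/13)·1 + 16/7·1 + 7/5·1 = 1 ✓
b·c: (-20/13)·(-5/13) + 16/7·29/35 + 7/5·25/28 = 618689/165620 ≠ 1/2 ⇒ order 1.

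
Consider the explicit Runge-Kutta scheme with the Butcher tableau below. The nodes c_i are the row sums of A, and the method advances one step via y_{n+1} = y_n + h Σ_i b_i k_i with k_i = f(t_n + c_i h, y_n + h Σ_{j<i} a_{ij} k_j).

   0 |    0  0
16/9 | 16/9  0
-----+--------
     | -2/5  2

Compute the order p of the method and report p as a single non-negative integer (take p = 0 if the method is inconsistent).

b = (-2/5, 2)
c = (0, 16/9)
Σ b_i: (-2/5)·1 + 2·1 = 8/5 ≠ 1 ⇒ order 0.

0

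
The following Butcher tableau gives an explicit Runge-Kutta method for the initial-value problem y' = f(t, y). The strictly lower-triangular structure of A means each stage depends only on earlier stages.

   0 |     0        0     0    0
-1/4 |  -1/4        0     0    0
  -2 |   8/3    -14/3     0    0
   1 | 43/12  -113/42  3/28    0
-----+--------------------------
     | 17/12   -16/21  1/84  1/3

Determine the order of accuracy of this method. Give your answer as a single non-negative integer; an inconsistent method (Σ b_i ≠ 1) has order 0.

b = (17/12, -16/21, 1/84, 1/3)
c = (0, -1/4, -2, 1)
Ac = (0, 0, 7/6, 11/24)
Σ b_i: 17/12·1 + (-16/21)·1 + 1/84·1 + 1/3·1 = 1 ✓
b·c: (-16/21)·(-1/4) + 1/84·(-2) + 1/3·1 = 1/2 ✓
b·c²: (-16/21)·1/16 + 1/84·4 + 1/3·1 = 1/3 ✓
b·Ac: 1/84·7/6 + 1/3·11/24 = 1/6 ✓
b·c³: (-16/21)·(-1/64) + 1/84·(-8) + 1/3·1 = 1/4 ✓
b·(c∘Ac): 1/84·(-7/3) + 1/3·11/24 = 1/8 ✓
b·Ac²: 1/84·(-7/24) + 1/3·25/96 = 1/12 ✓
b·A²c: 1/3·1/8 = 1/24 ✓; 4 stages ⇒ order 4.

4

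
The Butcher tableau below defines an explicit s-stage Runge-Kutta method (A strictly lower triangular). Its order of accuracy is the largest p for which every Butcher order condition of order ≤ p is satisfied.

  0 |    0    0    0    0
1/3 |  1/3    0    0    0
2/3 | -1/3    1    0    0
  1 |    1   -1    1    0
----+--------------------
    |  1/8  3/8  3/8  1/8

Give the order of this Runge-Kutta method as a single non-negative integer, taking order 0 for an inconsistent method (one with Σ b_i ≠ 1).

b = (1/8, 3/8, 3/8, 1/8)
c = (0, 1/3, 2/3, 1)
Ac = (0, 0, 1/3, 1/3)
Σ b_i: 1/8·1 + 3/8·1 + 3/8·1 + 1/8·1 = 1 ✓
b·c: 3/8·1/3 + 3/8·2/3 + 1/8·1 = 1/2 ✓
b·c²: 3/8·1/9 + 3/8·4/9 + 1/8·1 = 1/3 ✓
b·Ac: 3/8·1/3 + 1/8·1/3 = 1/6 ✓
b·c³: 3/8·1/27 + 3/8·8/27 + 1/8·1 = 1/4 ✓
b·(c∘Ac): 3/8·2/9 + 1/8·1/3 = 1/8 ✓
b·Ac²: 3/8·1/9 + 1/8·1/3 = 1/12 ✓
b·A²c: 1/8·1/3 = 1/24 ✓; 4 stages ⇒ order 4.

4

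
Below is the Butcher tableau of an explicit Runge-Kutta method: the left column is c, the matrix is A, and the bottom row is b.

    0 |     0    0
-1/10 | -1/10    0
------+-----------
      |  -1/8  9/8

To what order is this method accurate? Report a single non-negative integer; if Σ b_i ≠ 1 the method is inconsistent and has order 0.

b = (-1/8, 9/8)
c = (0, -1/10)
Σ b_i: (-1/8)·1 + 9/8·1 = 1 ✓
b·c: 9/8·(-1/10) = -9/80 ≠ 1/2 ⇒ order 1.

1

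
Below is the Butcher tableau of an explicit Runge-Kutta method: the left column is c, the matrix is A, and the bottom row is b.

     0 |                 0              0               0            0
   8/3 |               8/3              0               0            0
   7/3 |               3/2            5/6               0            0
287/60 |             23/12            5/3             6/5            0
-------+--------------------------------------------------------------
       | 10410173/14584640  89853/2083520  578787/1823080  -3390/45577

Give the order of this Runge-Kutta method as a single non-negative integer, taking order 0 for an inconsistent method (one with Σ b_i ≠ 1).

b = (10410173/14584640, 89853/2083520, 578787/1823080, -3390/45577)
c = (0, 8/3, 7/3, 287/60)
Ac = (0, 0, 20/9, 326/45)
Σ b_i: 10410173/14584640·1 + 89853/2083520·1 + 578787/1823080·1 + (-3390/45577)·1 = 1 ✓
b·c: 89853/2083520·8/3 + 578787/1823080·7/3 + (-3390/45577)·287/60 = 1/2 ✓
b·c²: 89853/2083520·64/9 + 578787/1823080·49/9 + (-3390/45577)·82369/3600 = 1/3 ✓
b·Ac: 578787/1823080·20/9 + (-3390/45577)·326/45 = 1/6 ✓
b·c³: 89853/2083520·512/27 + 578787/1823080·343/27 + (-3390/45577)·23639903/216000 = -154207877/46879200 ≠ 1/4 ⇒ order 3.
b·(c∘Ac): 578787/1823080·140/27 + (-3390/45577)·46781/1350 = -545713/585990 ≠ 1/8
b·Ac²: 578787/1823080·160/27 + (-3390/45577)·2482/135 = 30112/58599 ≠ 1/12
b·A²c: (-3390/45577)·8/3 = -9040/45577 ≠ 1/24

3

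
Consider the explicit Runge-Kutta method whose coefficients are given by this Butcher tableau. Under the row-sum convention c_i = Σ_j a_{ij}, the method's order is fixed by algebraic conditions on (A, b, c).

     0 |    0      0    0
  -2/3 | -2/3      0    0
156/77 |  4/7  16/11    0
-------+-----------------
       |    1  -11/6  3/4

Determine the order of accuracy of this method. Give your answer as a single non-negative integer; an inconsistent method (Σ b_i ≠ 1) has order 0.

0

b = (1, -11/6, 3/4)
c = (0, -2/3, 156/77)
Ac = (0, 0, -32/33)
Σ b_i: 1·1 + (-11/6)·1 + 3/4·1 = -1/12 ≠ 1 ⇒ order 0.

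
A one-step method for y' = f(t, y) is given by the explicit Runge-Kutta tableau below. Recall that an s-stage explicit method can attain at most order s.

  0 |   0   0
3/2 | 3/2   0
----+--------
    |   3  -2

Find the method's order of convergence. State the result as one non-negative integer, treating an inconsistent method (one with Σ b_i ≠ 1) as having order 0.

1

b = (3, -2)
c = (0, 3/2)
Σ b_i: 3·1 + (-2)·1 = 1 ✓
b·c: (-2)·3/2 = -3 ≠ 1/2 ⇒ order 1.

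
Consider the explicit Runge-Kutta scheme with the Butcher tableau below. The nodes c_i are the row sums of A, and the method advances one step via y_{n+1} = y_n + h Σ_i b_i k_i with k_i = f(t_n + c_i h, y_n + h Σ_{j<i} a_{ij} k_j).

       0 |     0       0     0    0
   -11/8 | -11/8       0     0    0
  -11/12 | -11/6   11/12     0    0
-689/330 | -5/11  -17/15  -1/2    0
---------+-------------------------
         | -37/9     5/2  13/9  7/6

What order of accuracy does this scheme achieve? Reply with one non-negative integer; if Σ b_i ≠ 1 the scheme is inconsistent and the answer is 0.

1

b = (-37/9, 5/2, 13/9, 7/6)
c = (0, -11/8, -11/12, -689/330)
Ac = (0, 0, -121/96, 121/60)
Σ b_i: (-37/9)·1 + 5/2·1 + 13/9·1 + 7/6·1 = 1 ✓
b·c: 5/2·(-11/8) + 13/9·(-11/12) + 7/6·(-689/330) = -171011/23760 ≠ 1/2 ⇒ order 1.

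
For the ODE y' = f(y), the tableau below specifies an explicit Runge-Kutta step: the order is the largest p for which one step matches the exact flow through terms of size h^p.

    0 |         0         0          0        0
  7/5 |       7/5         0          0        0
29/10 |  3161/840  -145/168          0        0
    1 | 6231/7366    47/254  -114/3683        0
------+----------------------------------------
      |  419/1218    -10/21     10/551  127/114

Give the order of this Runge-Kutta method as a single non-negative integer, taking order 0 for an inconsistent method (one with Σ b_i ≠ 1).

4

b = (419/1218, -10/21, 10/551, 127/114)
c = (0, 7/5, 29/10, 1)
Ac = (0, 0, -29/24, 43/254)
Σ b_i: 419/1218·1 + (-10/21)·1 + 10/551·1 + 127/114·1 = 1 ✓
b·c: (-10/21)·7/5 + 10/551·29/10 + 127/114·1 = 1/2 ✓
b·c²: (-10/21)·49/25 + 10/551·841/100 + 127/114·1 = 1/3 ✓
b·Ac: 10/551·(-29/24) + 127/114·43/254 = 1/6 ✓
b·c³: (-10/21)·343/125 + 10/551·24389/1000 + 127/114·1 = 1/4 ✓
b·(c∘Ac): 10/551·(-841/240) + 127/114·43/254 = 1/8 ✓
b·Ac²: 10/551·(-203/120) + 127/114·13/127 = 1/12 ✓
b·A²c: 127/114·19/508 = 1/24 ✓; 4 stages ⇒ order 4.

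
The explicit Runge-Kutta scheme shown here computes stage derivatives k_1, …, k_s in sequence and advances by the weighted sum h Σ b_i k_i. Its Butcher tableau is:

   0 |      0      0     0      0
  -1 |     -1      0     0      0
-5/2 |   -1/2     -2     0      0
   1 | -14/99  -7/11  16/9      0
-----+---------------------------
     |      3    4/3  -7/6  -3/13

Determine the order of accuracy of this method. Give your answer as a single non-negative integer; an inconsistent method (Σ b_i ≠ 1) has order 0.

0

b = (3, 4/3, -7/6, -3/13)
c = (0, -1, -5/2, 1)
Ac = (0, 0, 2, -377/99)
Σ b_i: 3·1 + 4/3·1 + (-7/6)·1 + (-3/13)·1 = 229/78 ≠ 1 ⇒ order 0.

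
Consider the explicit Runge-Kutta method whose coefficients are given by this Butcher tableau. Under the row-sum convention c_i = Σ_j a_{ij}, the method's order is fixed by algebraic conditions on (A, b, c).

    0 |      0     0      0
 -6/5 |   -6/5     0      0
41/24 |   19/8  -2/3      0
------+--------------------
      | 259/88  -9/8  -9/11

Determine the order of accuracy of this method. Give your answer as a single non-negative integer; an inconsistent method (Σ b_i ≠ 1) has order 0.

1

b = (259/88, -9/8, -9/11)
c = (0, -6/5, 41/24)
Ac = (0, 0, 4/5)
Σ b_i: 259/88·1 + (-9/8)·1 + (-9/11)·1 = 1 ✓
b·c: (-9/8)·(-6/5) + (-9/11)·41/24 = -21/440 ≠ 1/2 ⇒ order 1.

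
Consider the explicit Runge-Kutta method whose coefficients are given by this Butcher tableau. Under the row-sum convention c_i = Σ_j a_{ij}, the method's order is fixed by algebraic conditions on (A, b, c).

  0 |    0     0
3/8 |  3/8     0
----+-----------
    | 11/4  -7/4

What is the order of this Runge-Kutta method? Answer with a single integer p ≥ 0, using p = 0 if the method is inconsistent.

1

b = (11/4, -7/4)
c = (0, 3/8)
Σ b_i: 11/4·1 + (-7/4)·1 = 1 ✓
b·c: (-7/4)·3/8 = -21/32 ≠ 1/2 ⇒ order 1.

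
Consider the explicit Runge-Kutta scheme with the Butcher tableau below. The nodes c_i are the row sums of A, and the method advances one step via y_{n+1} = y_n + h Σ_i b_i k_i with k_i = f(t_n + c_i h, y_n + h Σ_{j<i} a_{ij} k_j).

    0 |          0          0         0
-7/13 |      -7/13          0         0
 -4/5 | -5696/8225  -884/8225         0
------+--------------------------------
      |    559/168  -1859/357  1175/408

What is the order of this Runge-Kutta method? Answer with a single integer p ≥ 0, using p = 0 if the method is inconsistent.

3

b = (559/168, -1859/357, 1175/408)
c = (0, -7/13, -4/5)
Ac = (0, 0, 68/1175)
Σ b_i: 559/168·1 + (-1859/357)·1 + 1175/408·1 = 1 ✓
b·c: (-1859/357)·(-7/13) + 1175/408·(-4/5) = 1/2 ✓
b·c²: (-1859/357)·49/169 + 1175/408·16/25 = 1/3 ✓
b·Ac: 1175/408·68/1175 = 1/6 ✓; 3 stages ⇒ order 3.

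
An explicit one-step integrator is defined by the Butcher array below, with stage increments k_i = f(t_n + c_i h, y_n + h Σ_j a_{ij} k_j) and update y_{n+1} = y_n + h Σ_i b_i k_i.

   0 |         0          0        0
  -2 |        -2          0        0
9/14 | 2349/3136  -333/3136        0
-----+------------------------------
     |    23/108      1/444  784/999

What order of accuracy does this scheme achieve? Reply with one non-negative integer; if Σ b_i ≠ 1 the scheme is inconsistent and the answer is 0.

3

b = (23/108, 1/444, 784/999)
c = (0, -2, 9/14)
Ac = (0, 0, 333/1568)
Σ b_i: 23/108·1 + 1/444·1 + 784/999·1 = 1 ✓
b·c: 1/444·(-2) + 784/999·9/14 = 1/2 ✓
b·c²: 1/444·4 + 784/999·81/196 = 1/3 ✓
b·Ac: 784/999·333/1568 = 1/6 ✓; 3 stages ⇒ order 3.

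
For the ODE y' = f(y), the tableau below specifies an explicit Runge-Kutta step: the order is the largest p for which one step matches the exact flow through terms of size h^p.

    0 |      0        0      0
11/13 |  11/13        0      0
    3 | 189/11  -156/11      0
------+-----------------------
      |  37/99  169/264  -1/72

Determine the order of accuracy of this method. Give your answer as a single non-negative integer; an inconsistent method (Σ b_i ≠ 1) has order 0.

3

b = (37/99, 169/264, -1/72)
c = (0, 11/13, 3)
Ac = (0, 0, -12)
Σ b_i: 37/99·1 + 169/264·1 + (-1/72)·1 = 1 ✓
b·c: 169/264·11/13 + (-1/72)·3 = 1/2 ✓
b·c²: 169/264·121/169 + (-1/72)·9 = 1/3 ✓
b·Ac: (-1/72)·(-12) = 1/6 ✓; 3 stages ⇒ order 3.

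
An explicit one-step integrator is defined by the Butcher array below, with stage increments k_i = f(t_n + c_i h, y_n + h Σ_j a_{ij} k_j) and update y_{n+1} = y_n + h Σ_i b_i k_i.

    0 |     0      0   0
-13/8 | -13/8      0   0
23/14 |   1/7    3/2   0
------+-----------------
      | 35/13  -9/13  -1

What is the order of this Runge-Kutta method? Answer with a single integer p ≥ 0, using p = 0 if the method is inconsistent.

1

b = (35/13, -9/13, -1)
c = (0, -13/8, 23/14)
Ac = (0, 0, -39/16)
Σ b_i: 35/13·1 + (-9/13)·1 + (-1)·1 = 1 ✓
b·c: (-9/13)·(-13/8) + (-1)·23/14 = -29/56 ≠ 1/2 ⇒ order 1.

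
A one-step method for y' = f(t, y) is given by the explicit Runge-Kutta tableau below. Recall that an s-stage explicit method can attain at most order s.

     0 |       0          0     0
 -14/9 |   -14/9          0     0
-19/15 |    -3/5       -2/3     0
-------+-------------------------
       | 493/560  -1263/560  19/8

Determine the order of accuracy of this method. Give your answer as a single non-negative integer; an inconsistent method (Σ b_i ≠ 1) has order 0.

b = (493/560, -1263/560, 19/8)
c = (0, -14/9, -19/15)
Ac = (0, 0, 28/27)
Σ b_i: 493/560·1 + (-1263/560)·1 + 19/8·1 = 1 ✓
b·c: (-1263/560)·(-14/9) + 19/8·(-19/15) = 1/2 ✓
b·c²: (-1263/560)·196/81 + 19/8·361/225 = -8893/5400 ≠ 1/3 ⇒ order 2.
b·Ac: 19/8·28/27 = 133/54 ≠ 1/6

2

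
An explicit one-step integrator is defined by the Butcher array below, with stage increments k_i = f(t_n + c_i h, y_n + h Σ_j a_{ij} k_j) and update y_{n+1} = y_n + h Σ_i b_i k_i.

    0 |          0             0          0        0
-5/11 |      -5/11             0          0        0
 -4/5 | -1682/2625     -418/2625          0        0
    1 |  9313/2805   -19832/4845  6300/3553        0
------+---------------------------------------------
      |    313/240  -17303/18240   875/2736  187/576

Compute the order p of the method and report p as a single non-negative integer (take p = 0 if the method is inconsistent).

b = (313/240, -17303/18240, 875/2736, 187/576)
c = (0, -5/11, -4/5, 1)
Ac = (0, 0, 38/525, 248/561)
Σ b_i: 313/240·1 + (-17303/18240)·1 + 875/2736·1 + 187/576·1 = 1 ✓
b·c: (-17303/18240)·(-5/11) + 875/2736·(-4/5) + 187/576·1 = 1/2 ✓
b·c²: (-17303/18240)·25/121 + 875/2736·16/25 + 187/576·1 = 1/3 ✓
b·Ac: 875/2736·38/525 + 187/576·248/561 = 1/6 ✓
b·c³: (-17303/18240)·(-125/1331) + 875/2736·(-64/125) + 187/576·1 = 1/4 ✓
b·(c∘Ac): 875/2736·(-152/2625) + 187/576·248/561 = 1/8 ✓
b·Ac²: 875/2736·(-38/1155) + 187/576·1784/6171 = 1/12 ✓
b·A²c: 187/576·24/187 = 1/24 ✓; 4 stages ⇒ order 4.

4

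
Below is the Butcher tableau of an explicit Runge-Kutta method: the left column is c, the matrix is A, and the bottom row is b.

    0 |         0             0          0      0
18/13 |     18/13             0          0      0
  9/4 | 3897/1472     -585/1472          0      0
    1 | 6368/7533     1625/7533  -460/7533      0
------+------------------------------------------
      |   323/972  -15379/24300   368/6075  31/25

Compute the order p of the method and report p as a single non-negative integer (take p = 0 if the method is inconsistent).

b = (323/972, -15379/24300, 368/6075, 31/25)
c = (0, 18/13, 9/4, 1)
Ac = (0, 0, -405/736, 5/31)
Σ b_i: 323/972·1 + (-15379/24300)·1 + 368/6075·1 + 31/25·1 = 1 ✓
b·c: (-15379/24300)·18/13 + 368/6075·9/4 + 31/25·1 = 1/2 ✓
b·c²: (-15379/24300)·324/169 + 368/6075·81/16 + 31/25·1 = 1/3 ✓
b·Ac: 368/6075·(-405/736) + 31/25·5/31 = 1/6 ✓
b·c³: (-15379/24300)·5832/2197 + 368/6075·729/64 + 31/25·1 = 1/4 ✓
b·(c∘Ac): 368/6075·(-3645/2944) + 31/25·5/31 = 1/8 ✓
b·Ac²: 368/6075·(-3645/4784) + 31/25·505/4836 = 1/12 ✓
b·A²c: 31/25·25/744 = 1/24 ✓; 4 stages ⇒ order 4.

4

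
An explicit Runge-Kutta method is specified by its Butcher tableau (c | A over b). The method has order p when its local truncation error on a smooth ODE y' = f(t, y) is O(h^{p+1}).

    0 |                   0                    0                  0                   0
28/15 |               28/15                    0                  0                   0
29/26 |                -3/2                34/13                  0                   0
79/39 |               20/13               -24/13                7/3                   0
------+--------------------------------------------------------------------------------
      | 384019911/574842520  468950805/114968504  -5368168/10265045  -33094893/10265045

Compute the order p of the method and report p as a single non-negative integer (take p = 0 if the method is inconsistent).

3

b = (384019911/574842520, 468950805/114968504, -5368168/10265045, -33094893/10265045)
c = (0, 28/15, 29/26, 79/39)
Ac = (0, 0, 952/195, -329/390)
Σ b_i: 384019911/574842520·1 + 468950805/114968504·1 + (-5368168/10265045)·1 + (-33094893/10265045)·1 = 1 ✓
b·c: 468950805/114968504·28/15 + (-5368168/10265045)·29/26 + (-33094893/10265045)·79/39 = 1/2 ✓
b·c²: 468950805/114968504·784/225 + (-5368168/10265045)·841/676 + (-33094893/10265045)·6241/1521 = 1/3 ✓
b·Ac: (-5368168/10265045)·952/195 + (-33094893/10265045)·(-329/390) = 1/6 ✓
b·c³: 468950805/114968504·21952/3375 + (-5368168/10265045)·24389/17576 + (-33094893/10265045)·493039/59319 = -77445483074/78065667225 ≠ 1/4 ⇒ order 3.
b·(c∘Ac): (-5368168/10265045)·13804/2535 + (-33094893/10265045)·(-25991/15210) = 507394649/190636550 ≠ 1/8
b·Ac²: (-5368168/10265045)·26656/2925 + (-33094893/10265045)·(-178969/50700) = 22698895897/3431457900 ≠ 1/12
b·A²c: (-33094893/10265045)·6664/585 = -807854824/21996525 ≠ 1/24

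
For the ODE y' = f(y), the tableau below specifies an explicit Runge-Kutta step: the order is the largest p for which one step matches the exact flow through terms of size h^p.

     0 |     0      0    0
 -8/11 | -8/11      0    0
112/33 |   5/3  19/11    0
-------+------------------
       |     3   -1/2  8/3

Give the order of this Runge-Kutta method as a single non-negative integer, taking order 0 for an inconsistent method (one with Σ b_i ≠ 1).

0

b = (3, -1/2, 8/3)
c = (0, -8/11, 112/33)
Ac = (0, 0, -152/121)
Σ b_i: 3·1 + (-1/2)·1 + 8/3·1 = 31/6 ≠ 1 ⇒ order 0.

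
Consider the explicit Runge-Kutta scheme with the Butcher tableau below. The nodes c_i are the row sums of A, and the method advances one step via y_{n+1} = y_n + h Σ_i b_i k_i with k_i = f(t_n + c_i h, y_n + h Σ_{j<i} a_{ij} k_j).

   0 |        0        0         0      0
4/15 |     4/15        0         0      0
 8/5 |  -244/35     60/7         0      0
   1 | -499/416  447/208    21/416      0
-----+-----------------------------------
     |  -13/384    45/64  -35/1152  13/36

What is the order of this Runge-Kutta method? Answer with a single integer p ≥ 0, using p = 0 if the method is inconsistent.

4

b = (-13/384, 45/64, -35/1152, 13/36)
c = (0, 4/15, 8/5, 1)
Ac = (0, 0, 16/7, 17/26)
Σ b_i: (-13/384)·1 + 45/64·1 + (-35/1152)·1 + 13/36·1 = 1 ✓
b·c: 45/64·4/15 + (-35/1152)·8/5 + 13/36·1 = 1/2 ✓
b·c²: 45/64·16/225 + (-35/1152)·64/25 + 13/36·1 = 1/3 ✓
b·Ac: (-35/1152)·16/7 + 13/36·17/26 = 1/6 ✓
b·c³: 45/64·64/3375 + (-35/1152)·512/125 + 13/36·1 = 1/4 ✓
b·(c∘Ac): (-35/1152)·128/35 + 13/36·17/26 = 1/8 ✓
b·Ac²: (-35/1152)·64/105 + 13/36·11/39 = 1/12 ✓
b·A²c: 13/36·3/26 = 1/24 ✓; 4 stages ⇒ order 4.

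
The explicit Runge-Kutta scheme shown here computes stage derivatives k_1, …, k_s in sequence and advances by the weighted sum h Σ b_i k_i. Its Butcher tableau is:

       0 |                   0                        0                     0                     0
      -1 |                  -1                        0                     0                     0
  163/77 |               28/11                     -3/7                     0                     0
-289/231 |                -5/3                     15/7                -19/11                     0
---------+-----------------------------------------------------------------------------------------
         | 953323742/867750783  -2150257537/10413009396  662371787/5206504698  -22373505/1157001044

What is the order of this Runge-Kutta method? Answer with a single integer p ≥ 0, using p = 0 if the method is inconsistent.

b = (953323742/867750783, -2150257537/10413009396, 662371787/5206504698, -22373505/1157001044)
c = (0, -1, 163/77, -289/231)
Ac = (0, 0, 3/7, -4912/847)
Σ b_i: 953323742/867750783·1 + (-2150257537/10413009396)·1 + 662371787/5206504698·1 + (-22373505/1157001044)·1 = 1 ✓
b·c: (-2150257537/10413009396)·(-1) + 662371787/5206504698·163/77 + (-22373505/1157001044)·(-289/231) = 1/2 ✓
b·c²: (-2150257537/10413009396)·1 + 662371787/5206504698·26569/5929 + (-22373505/1157001044)·83521/53361 = 1/3 ✓
b·Ac: 662371787/5206504698·3/7 + (-22373505/1157001044)·(-4912/847) = 1/6 ✓
b·c³: (-2150257537/10413009396)·(-1) + 662371787/5206504698·4330747/456533 + (-22373505/1157001044)·(-24137569/12326391) = 1357498384477/935435344074 ≠ 1/4 ⇒ order 3.
b·(c∘Ac): 662371787/5206504698·489/539 + (-22373505/1157001044)·1419568/195657 = -3325144177/133633620582 ≠ 1/8
b·Ac²: 662371787/5206504698·(-3/7) + (-22373505/1157001044)·(-365056/65219) = 7178341703/133633620582 ≠ 1/12
b·A²c: (-22373505/1157001044)·(-57/77) = 16562205/1157001044 ≠ 1/24

3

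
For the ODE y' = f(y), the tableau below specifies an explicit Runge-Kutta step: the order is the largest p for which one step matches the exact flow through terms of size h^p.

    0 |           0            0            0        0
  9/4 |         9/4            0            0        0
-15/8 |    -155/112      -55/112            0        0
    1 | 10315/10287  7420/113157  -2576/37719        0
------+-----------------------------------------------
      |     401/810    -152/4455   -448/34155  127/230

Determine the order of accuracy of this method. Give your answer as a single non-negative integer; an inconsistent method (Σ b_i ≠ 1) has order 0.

4

b = (401/810, -152/4455, -448/34155, 127/230)
c = (0, 9/4, -15/8, 1)
Ac = (0, 0, -495/448, 35/127)
Σ b_i: 401/810·1 + (-152/4455)·1 + (-448/34155)·1 + 127/230·1 = 1 ✓
b·c: (-152/4455)·9/4 + (-448/34155)·(-15/8) + 127/230·1 = 1/2 ✓
b·c²: (-152/4455)·81/16 + (-448/34155)·225/64 + 127/230·1 = 1/3 ✓
b·Ac: (-448/34155)·(-495/448) + 127/230·35/127 = 1/6 ✓
b·c³: (-152/4455)·729/64 + (-448/34155)·(-3375/512) + 127/230·1 = 1/4 ✓
b·(c∘Ac): (-448/34155)·7425/3584 + 127/230·35/127 = 1/8 ✓
b·Ac²: (-448/34155)·(-4455/1792) + 127/230·35/381 = 1/12 ✓
b·A²c: 127/230·115/1524 = 1/24 ✓; 4 stages ⇒ order 4.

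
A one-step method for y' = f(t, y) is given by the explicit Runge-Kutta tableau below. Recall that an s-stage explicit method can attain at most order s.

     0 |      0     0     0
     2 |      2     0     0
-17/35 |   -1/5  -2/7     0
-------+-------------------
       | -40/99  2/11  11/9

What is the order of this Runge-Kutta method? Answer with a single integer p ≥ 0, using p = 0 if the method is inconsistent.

1

b = (-40/99, 2/11, 11/9)
c = (0, 2, -17/35)
Ac = (0, 0, -4/7)
Σ b_i: (-40/99)·1 + 2/11·1 + 11/9·1 = 1 ✓
b·c: 2/11·2 + 11/9·(-17/35) = -797/3465 ≠ 1/2 ⇒ order 1.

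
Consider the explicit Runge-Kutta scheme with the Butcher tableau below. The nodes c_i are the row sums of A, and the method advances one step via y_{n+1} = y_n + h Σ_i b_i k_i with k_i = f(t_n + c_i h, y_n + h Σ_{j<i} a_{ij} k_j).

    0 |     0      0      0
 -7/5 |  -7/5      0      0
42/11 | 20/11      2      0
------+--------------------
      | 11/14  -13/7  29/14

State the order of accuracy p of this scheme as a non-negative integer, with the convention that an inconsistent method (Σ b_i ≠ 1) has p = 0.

1

b = (11/14, -13/7, 29/14)
c = (0, -7/5, 42/11)
Ac = (0, 0, -14/5)
Σ b_i: 11/14·1 + (-13/7)·1 + 29/14·1 = 1 ✓
b·c: (-13/7)·(-7/5) + 29/14·42/11 = 578/55 ≠ 1/2 ⇒ order 1.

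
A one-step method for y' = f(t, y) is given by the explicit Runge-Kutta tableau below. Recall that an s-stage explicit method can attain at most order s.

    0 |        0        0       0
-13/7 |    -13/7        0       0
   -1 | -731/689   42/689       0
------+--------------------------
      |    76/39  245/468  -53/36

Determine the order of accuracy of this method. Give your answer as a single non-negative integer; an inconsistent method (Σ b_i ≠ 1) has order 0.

b = (76/39, 245/468, -53/36)
c = (0, -13/7, -1)
Ac = (0, 0, -6/53)
Σ b_i: 76/39·1 + 245/468·1 + (-53/36)·1 = 1 ✓
b·c: 245/468·(-13/7) + (-53/36)·(-1) = 1/2 ✓
b·c²: 245/468·169/49 + (-53/36)·1 = 1/3 ✓
b·Ac: (-53/36)·(-6/53) = 1/6 ✓; 3 stages ⇒ order 3.

3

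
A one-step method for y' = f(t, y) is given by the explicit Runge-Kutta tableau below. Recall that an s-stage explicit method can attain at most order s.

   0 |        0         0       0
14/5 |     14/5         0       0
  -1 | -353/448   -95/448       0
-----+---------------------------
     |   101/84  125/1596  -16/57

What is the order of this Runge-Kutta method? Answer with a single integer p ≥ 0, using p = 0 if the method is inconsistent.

3

b = (101/84, 125/1596, -16/57)
c = (0, 14/5, -1)
Ac = (0, 0, -19/32)
Σ b_i: 101/84·1 + 125/1596·1 + (-16/57)·1 = 1 ✓
b·c: 125/1596·14/5 + (-16/57)·(-1) = 1/2 ✓
b·c²: 125/1596·196/25 + (-16/57)·1 = 1/3 ✓
b·Ac: (-16/57)·(-19/32) = 1/6 ✓; 3 stages ⇒ order 3.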